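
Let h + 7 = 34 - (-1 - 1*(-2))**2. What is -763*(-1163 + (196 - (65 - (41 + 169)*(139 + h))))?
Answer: -25650534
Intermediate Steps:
h = 26 (h = -7 + (34 - (-1 - 1*(-2))**2) = -7 + (34 - (-1 + 2)**2) = -7 + (34 - 1*1**2) = -7 + (34 - 1*1) = -7 + (34 - 1) = -7 + 33 = 26)
-763*(-1163 + (196 - (65 - (41 + 169)*(139 + h)))) = -763*(-1163 + (196 - (65 - (41 + 169)*(139 + 26)))) = -763*(-1163 + (196 - (65 - 210*165))) = -763*(-1163 + (196 - (65 - 1*34650))) = -763*(-1163 + (196 - (65 - 34650))) = -763*(-1163 + (196 - 1*(-34585))) = -763*(-1163 + (196 + 34585)) = -763*(-1163 + 34781) = -763*33618 = -25650534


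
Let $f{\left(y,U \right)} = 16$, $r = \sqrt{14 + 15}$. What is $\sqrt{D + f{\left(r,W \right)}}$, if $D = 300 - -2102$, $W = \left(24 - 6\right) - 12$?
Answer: $\sqrt{2418} \approx 49.173$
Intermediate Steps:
$r = \sqrt{29} \approx 5.3852$
$W = 6$ ($W = 18 - 12 = 6$)
$D = 2402$ ($D = 300 + 2102 = 2402$)
$\sqrt{D + f{\left(r,W \right)}} = \sqrt{2402 + 16} = \sqrt{2418}$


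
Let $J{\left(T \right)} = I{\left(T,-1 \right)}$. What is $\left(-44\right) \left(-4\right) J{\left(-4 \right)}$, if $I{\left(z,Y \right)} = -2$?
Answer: $-352$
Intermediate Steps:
$J{\left(T \right)} = -2$
$\left(-44\right) \left(-4\right) J{\left(-4 \right)} = \left(-44\right) \left(-4\right) \left(-2\right) = 176 \left(-2\right) = -352$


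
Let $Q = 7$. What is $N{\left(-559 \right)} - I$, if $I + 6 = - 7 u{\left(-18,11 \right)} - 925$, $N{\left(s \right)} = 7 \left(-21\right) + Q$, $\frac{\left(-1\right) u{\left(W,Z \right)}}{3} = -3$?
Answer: $854$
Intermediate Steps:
$u{\left(W,Z \right)} = 9$ ($u{\left(W,Z \right)} = \left(-3\right) \left(-3\right) = 9$)
$N{\left(s \right)} = -140$ ($N{\left(s \right)} = 7 \left(-21\right) + 7 = -147 + 7 = -140$)
$I = -994$ ($I = -6 - 988 = -994$)
$N{\left(-559 \right)} - I = -140 - -994 = -140 + 994 = 854$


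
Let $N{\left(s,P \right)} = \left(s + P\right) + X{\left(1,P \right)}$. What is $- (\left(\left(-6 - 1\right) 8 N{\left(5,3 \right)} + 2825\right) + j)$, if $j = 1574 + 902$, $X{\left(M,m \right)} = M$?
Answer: $-4797$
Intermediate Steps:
$j = 2476$
$N{\left(s,P \right)} = 1 + P + s$ ($N{\left(s,P \right)} = \left(s + P\right) + 1 = \left(P + s\right) + 1 = 1 + P + s$)
$- (\left(\left(-6 - 1\right) 8 N{\left(5,3 \right)} + 2825\right) + j) = - (\left(\left(-6 - 1\right) 8 \left(1 + 3 + 5\right) + 2825\right) + 2476) = - (\left(\left(-6 - 1\right) 8 \cdot 9 + 2825\right) + 2476) = - (\left(\left(-7\right) 8 \cdot 9 + 2825\right) + 2476) = - (\left(\left(-56\right) 9 + 2825\right) + 2476) = - (\left(-504 + 2825\right) + 2476) = - (2321 + 2476) = \left(-1\right) 4797 = -4797$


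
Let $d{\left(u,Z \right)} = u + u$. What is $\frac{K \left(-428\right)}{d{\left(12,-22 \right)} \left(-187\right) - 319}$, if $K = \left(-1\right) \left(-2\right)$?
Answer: $\frac{856}{4807} \approx 0.17807$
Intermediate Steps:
$d{\left(u,Z \right)} = 2 u$
$K = 2$
$\frac{K \left(-428\right)}{d{\left(12,-22 \right)} \left(-187\right) - 319} = \frac{2 \left(-428\right)}{2 \cdot 12 \left(-187\right) - 319} = - \frac{856}{24 \left(-187\right) - 319} = - \frac{856}{-4488 - 319} = - \frac{856}{-4807} = \left(-856\right) \left(- \frac{1}{4807}\right) = \frac{856}{4807}$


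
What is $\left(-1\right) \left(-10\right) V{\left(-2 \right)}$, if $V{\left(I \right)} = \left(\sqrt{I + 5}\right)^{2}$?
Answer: $30$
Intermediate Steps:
$V{\left(I \right)} = 5 + I$ ($V{\left(I \right)} = \left(\sqrt{5 + I}\right)^{2} = 5 + I$)
$\left(-1\right) \left(-10\right) V{\left(-2 \right)} = \left(-1\right) \left(-10\right) \left(5 - 2\right) = 10 \cdot 3 = 30$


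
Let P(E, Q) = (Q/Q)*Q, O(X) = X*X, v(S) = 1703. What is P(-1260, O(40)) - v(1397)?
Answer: -103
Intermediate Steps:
O(X) = X²
P(E, Q) = Q (P(E, Q) = 1*Q = Q)
P(-1260, O(40)) - v(1397) = 40² - 1*1703 = 1600 - 1703 = -103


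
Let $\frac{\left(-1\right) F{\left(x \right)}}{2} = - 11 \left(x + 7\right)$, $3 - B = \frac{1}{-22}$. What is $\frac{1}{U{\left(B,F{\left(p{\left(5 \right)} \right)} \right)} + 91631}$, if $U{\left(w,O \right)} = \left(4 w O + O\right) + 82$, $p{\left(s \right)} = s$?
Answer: $\frac{1}{95193} \approx 1.0505 \cdot 10^{-5}$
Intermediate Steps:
$B = \frac{67}{22}$ ($B = 3 - \frac{1}{-22} = 3 - - \frac{1}{22} = 3 + \frac{1}{22} = \frac{67}{22} \approx 3.0455$)
$F{\left(x \right)} = 154 + 22 x$ ($F{\left(x \right)} = - 2 \left(- 11 \left(x + 7\right)\right) = - 2 \left(- 11 \left(7 + x\right)\right) = - 2 \left(-77 - 11 x\right) = 154 + 22 x$)
$U{\left(w,O \right)} = 82 + O + 4 O w$ ($U{\left(w,O \right)} = \left(4 O w + O\right) + 82 = \left(O + 4 O w\right) + 82 = 82 + O + 4 O w$)
$\frac{1}{U{\left(B,F{\left(p{\left(5 \right)} \right)} \right)} + 91631} = \frac{1}{\left(82 + \left(154 + 22 \cdot 5\right) + 4 \left(154 + 22 \cdot 5\right) \frac{67}{22}\right) + 91631} = \frac{1}{\left(82 + \left(154 + 110\right) + 4 \left(154 + 110\right) \frac{67}{22}\right) + 91631} = \frac{1}{\left(82 + 264 + 4 \cdot 264 \cdot \frac{67}{22}\right) + 91631} = \frac{1}{\left(82 + 264 + 3216\right) + 91631} = \frac{1}{3562 + 91631} = \frac{1}{95193}$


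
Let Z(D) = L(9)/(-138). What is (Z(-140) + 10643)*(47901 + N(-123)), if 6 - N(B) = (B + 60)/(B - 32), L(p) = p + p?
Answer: 1817663828292/3565 ≈ 5.0986e+8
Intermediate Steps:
L(p) = 2*p
Z(D) = -3/23 (Z(D) = (2*9)/(-138) = 18*(-1/138) = -3/23)
N(B) = 6 - (60 + B)/(-32 + B) (N(B) = 6 - (B + 60)/(B - 32) = 6 - (60 + B)/(-32 + B))
(Z(-140) + 10643)*(47901 + N(-123)) = (-3/23 + 10643)*(47901 + (-252 + 5*(-123))/(-32 - 123)) = 244786*(47901 + (-252 - 615)/(-155))/23 = 244786*(47901 - 1/155*(-867))/23 = 244786*(47901 + 867/155)/23 = (244786/23)*(7425522/155) = 1817663828292/3565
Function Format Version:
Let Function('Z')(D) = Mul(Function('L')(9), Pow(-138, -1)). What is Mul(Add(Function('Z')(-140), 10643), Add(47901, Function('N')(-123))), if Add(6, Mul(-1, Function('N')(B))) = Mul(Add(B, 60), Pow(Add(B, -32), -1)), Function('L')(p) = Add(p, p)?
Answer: Rational(1817663828292, 3565) ≈ 5.0986e+8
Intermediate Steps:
Function('L')(p) = Mul(2, p)
Function('Z')(D) = Rational(-3, 23) (Function('Z')(D) = Mul(Mul(2, 9), Pow(-138, -1)) = Mul(18, Rational(-1, 138)) = Rational(-3, 23))
Function('N')(B) = Add(6, Mul(-1, Pow(Add(-32, B), -1), Add(60, B))) (Function('N')(B) = Add(6, Mul(-1, Mul(Add(B, 60), Pow(Add(B, -32), -1)))) = Add(6, Mul(-1, Mul(Add(60, B), Pow(Add(-32, B), -1)))) = Add(6, Mul(-1, Mul(Pow(Add(-32, B), -1), Add(60, B)))) = Add(6, Mul(-1, Pow(Add(-32, B), -1), Add(60, B))))
Mul(Add(Function('Z')(-140), 10643), Add(47901, Function('N')(-123))) = Mul(Add(Rational(-3, 23), 10643), Add(47901, Mul(Pow(Add(-32, -123), -1), Add(-252, Mul(5, -123))))) = Mul(Rational(244786, 23), Add(47901, Mul(Pow(-155, -1), Add(-252, -615)))) = Mul(Rational(244786, 23), Add(47901, Mul(Rational(-1, 155), -867))) = Mul(Rational(244786, 23), Add(47901, Rational(867, 155))) = Mul(Rational(244786, 23), Rational(7425522, 155)) = Rational(1817663828292, 3565)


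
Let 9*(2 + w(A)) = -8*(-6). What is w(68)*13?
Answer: 130/3 ≈ 43.333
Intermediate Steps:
w(A) = 10/3 (w(A) = -2 + (-8*(-6))/9 = -2 + (1/9)*48 = -2 + 16/3 = 10/3)
w(68)*13 = (10/3)*13 = 130/3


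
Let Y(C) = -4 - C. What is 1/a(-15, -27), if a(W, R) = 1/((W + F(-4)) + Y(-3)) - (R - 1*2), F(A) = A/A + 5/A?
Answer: 65/1881 ≈ 0.034556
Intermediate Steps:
F(A) = 1 + 5/A
a(W, R) = 2 + 1/(-5/4 + W) - R (a(W, R) = 1/((W + (5 - 4)/(-4)) + (-4 - 1*(-3))) - (R - 1*2) = 1/((W - 1/4*1) + (-4 + 3)) - (R - 2) = 1/((W - 1/4) - 1) - (-2 + R) = 1/((-1/4 + W) - 1) + (2 - R) = 1/(-5/4 + W) + (2 - R) = 2 + 1/(-5/4 + W) - R)
1/a(-15, -27) = 1/((-6 + 5*(-27) + 8*(-15) - 4*(-27)*(-15))/(-5 + 4*(-15))) = 1/((-6 - 135 - 120 - 1620)/(-5 - 60)) = 1/(-1881/(-65)) = 1/(-1/65*(-1881)) = 1/(1881/65) = 65/1881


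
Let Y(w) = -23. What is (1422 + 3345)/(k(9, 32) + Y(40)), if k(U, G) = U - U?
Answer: -4767/23 ≈ -207.26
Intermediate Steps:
k(U, G) = 0
(1422 + 3345)/(k(9, 32) + Y(40)) = (1422 + 3345)/(0 - 23) = 4767/(-23) = 4767*(-1/23) = -4767/23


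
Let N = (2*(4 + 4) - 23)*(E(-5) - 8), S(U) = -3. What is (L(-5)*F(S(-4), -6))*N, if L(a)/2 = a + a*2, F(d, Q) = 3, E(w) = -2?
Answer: -6300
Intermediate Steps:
N = 70 (N = (2*(4 + 4) - 23)*(-2 - 8) = (2*8 - 23)*(-10) = (16 - 23)*(-10) = -7*(-10) = 70)
L(a) = 6*a (L(a) = 2*(a + a*2) = 2*(a + 2*a) = 2*(3*a) = 6*a)
(L(-5)*F(S(-4), -6))*N = ((6*(-5))*3)*70 = -30*3*70 = -90*70 = -6300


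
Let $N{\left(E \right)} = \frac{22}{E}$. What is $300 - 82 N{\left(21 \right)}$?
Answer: $\frac{4496}{21} \approx 214.1$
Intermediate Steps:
$300 - 82 N{\left(21 \right)} = 300 - 82 \cdot \frac{22}{21} = 300 - 82 \cdot 22 \cdot \frac{1}{21} = 300 - \frac{1804}{21} = \frac{4496}{21}$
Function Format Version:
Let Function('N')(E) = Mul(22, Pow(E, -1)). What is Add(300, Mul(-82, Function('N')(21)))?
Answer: Rational(4496, 21) ≈ 214.10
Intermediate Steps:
Add(300, Mul(-82, Function('N')(21))) = Add(300, Mul(-82, Mul(22, Pow(21, -1)))) = Add(300, Mul(-82, Mul(22, Rational(1, 21)))) = Add(300, Mul(-82, Rational(22, 21))) = Add(300, Rational(-1804, 21)) = Rational(4496, 21)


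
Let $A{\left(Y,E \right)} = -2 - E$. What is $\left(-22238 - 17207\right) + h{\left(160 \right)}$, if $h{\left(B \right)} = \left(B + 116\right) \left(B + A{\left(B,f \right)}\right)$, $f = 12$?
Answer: $851$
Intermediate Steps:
$h{\left(B \right)} = \left(-14 + B\right) \left(116 + B\right)$ ($h{\left(B \right)} = \left(B + 116\right) \left(B - 14\right) = \left(116 + B\right) \left(B - 14\right) = \left(116 + B\right) \left(-14 + B\right) = \left(-14 + B\right) \left(116 + B\right)$)
$\left(-22238 - 17207\right) + h{\left(160 \right)} = \left(-22238 - 17207\right) + \left(-1624 + 160^{2} + 102 \cdot 160\right) = -39445 + \left(-1624 + 25600 + 16320\right) = -39445 + 40296 = 851$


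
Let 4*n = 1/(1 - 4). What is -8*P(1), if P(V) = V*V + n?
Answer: -22/3 ≈ -7.3333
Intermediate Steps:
n = -1/12 (n = 1/(4*(1 - 4)) = (1/4)/(-3) = (1/4)*(-1/3) = -1/12 ≈ -0.083333)
P(V) = -1/12 + V**2 (P(V) = V*V - 1/12 = V**2 - 1/12 = -1/12 + V**2)
-8*P(1) = -8*(-1/12 + 1**2) = -8*(-1/12 + 1) = -8*11/12 = -22/3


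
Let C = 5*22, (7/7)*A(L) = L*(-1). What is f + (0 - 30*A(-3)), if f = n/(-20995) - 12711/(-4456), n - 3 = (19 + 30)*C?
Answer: -8176998563/93553720 ≈ -87.404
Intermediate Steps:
A(L) = -L (A(L) = L*(-1) = -L)
C = 110
n = 5393 (n = 3 + (19 + 30)*110 = 3 + 49*110 = 3 + 5390 = 5393)
f = 242836237/93553720 (f = 5393/(-20995) - 12711/(-4456) = 5393*(-1/20995) - 12711*(-1/4456) = -5393/20995 + 12711/4456 = 242836237/93553720 ≈ 2.5957)
f + (0 - 30*A(-3)) = 242836237/93553720 + (0 - (-30)*(-3)) = 242836237/93553720 + (0 - 30*3) = 242836237/93553720 + (0 - 90) = 242836237/93553720 - 90 = -8176998563/93553720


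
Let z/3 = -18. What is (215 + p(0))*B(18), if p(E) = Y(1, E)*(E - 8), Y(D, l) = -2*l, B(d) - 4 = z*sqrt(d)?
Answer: 860 - 34830*sqrt(2) ≈ -48397.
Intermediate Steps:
z = -54 (z = 3*(-18) = -54)
B(d) = 4 - 54*sqrt(d)
p(E) = -2*E*(-8 + E) (p(E) = (-2*E)*(E - 8) = (-2*E)*(-8 + E) = -2*E*(-8 + E))
(215 + p(0))*B(18) = (215 + 2*0*(8 - 1*0))*(4 - 162*sqrt(2)) = (215 + 2*0*(8 + 0))*(4 - 162*sqrt(2)) = (215 + 2*0*8)*(4 - 162*sqrt(2)) = (215 + 0)*(4 - 162*sqrt(2)) = 215*(4 - 162*sqrt(2)) = 860 - 34830*sqrt(2)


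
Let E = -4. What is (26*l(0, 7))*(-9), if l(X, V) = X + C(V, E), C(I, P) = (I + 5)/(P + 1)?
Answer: 936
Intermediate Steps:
C(I, P) = (5 + I)/(1 + P)
l(X, V) = -5/3 + X - V/3 (l(X, V) = X + (5 + V)/(1 - 4) = X + (5 + V)/(-3) = X - (5 + V)/3 = X + (-5/3 - V/3) = -5/3 + X - V/3)
(26*l(0, 7))*(-9) = (26*(-5/3 + 0 - ⅓*7))*(-9) = (26*(-5/3 + 0 - 7/3))*(-9) = (26*(-4))*(-9) = -104*(-9) = 936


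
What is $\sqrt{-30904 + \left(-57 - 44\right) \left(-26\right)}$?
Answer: $3 i \sqrt{3142} \approx 168.16 i$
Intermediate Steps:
$\sqrt{-30904 + \left(-57 - 44\right) \left(-26\right)} = \sqrt{-30904 - -2626} = \sqrt{-30904 + 2626} = \sqrt{-28278} = 3 i \sqrt{3142}$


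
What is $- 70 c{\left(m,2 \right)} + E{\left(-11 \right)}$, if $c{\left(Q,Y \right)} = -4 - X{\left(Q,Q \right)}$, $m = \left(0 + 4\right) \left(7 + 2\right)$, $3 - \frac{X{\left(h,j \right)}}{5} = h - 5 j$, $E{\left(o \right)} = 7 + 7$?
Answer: $51744$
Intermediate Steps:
$E{\left(o \right)} = 14$
$X{\left(h,j \right)} = 15 - 5 h + 25 j$ ($X{\left(h,j \right)} = 15 - 5 \left(h - 5 j\right) = 15 - \left(- 25 j + 5 h\right) = 15 - 5 h + 25 j$)
$m = 36$ ($m = 4 \cdot 9 = 36$)
$c{\left(Q,Y \right)} = -19 - 20 Q$ ($c{\left(Q,Y \right)} = -4 - \left(15 - 5 Q + 25 Q\right) = -4 - \left(15 + 20 Q\right) = -19 - 20 Q$)
$- 70 c{\left(m,2 \right)} + E{\left(-11 \right)} = - 70 \left(-19 - 720\right) + 14 = \left(-70\right) \left(-739\right) + 14 = 51730 + 14 = 51744$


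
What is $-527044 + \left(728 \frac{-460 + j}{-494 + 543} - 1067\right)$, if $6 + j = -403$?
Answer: $- \frac{3787153}{7} \approx -5.4102 \cdot 10^{5}$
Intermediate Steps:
$j = -409$ ($j = -6 - 403 = -409$)
$-527044 + \left(728 \frac{-460 + j}{-494 + 543} - 1067\right) = -527044 + \left(728 \frac{-460 - 409}{-494 + 543} - 1067\right) = -527044 + \left(728 \left(- \frac{869}{49}\right) - 1067\right) = -527044 - \frac{97845}{7} = - \frac{3787153}{7}$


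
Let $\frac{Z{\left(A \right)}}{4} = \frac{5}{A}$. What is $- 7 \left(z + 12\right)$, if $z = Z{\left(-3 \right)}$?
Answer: $- \frac{112}{3} \approx -37.333$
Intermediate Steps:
$Z{\left(A \right)} = \frac{20}{A}$ ($Z{\left(A \right)} = 4 \frac{5}{A} = \frac{20}{A}$)
$z = - \frac{20}{3}$ ($z = \frac{20}{-3} = 20 \left(- \frac{1}{3}\right) = - \frac{20}{3} \approx -6.6667$)
$- 7 \left(z + 12\right) = - 7 \left(- \frac{20}{3} + 12\right) = \left(-7\right) \frac{16}{3} = - \frac{112}{3}$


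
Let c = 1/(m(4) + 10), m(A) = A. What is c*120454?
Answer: 60227/7 ≈ 8603.9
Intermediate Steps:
c = 1/14 (c = 1/(4 + 10) = 1/14 ≈ 0.071429)
c*120454 = (1/14)*120454 = 60227/7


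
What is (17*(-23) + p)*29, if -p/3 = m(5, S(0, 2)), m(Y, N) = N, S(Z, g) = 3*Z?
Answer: -11339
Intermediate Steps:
p = 0 (p = -9*0 = -3*0 = 0)
(17*(-23) + p)*29 = (17*(-23) + 0)*29 = (-391 + 0)*29 = -391*29 = -11339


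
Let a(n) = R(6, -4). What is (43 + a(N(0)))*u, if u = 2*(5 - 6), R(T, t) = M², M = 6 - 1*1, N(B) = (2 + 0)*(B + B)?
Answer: -136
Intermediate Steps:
N(B) = 4*B (N(B) = 2*(2*B) = 4*B)
M = 5 (M = 6 - 1 = 5)
R(T, t) = 25 (R(T, t) = 5² = 25)
a(n) = 25
u = -2 (u = 2*(-1) = -2)
(43 + a(N(0)))*u = (43 + 25)*(-2) = 68*(-2) = -136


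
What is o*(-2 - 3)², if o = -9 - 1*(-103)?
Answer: 2350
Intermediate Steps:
o = 94 (o = -9 + 103 = 94)
o*(-2 - 3)² = 94*(-2 - 3)² = 94*(-5)² = 94*25 = 2350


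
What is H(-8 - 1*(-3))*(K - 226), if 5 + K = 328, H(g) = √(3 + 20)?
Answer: 97*√23 ≈ 465.20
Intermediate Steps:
H(g) = √23
K = 323 (K = -5 + 328 = 323)
H(-8 - 1*(-3))*(K - 226) = √23*(323 - 226) = √23*97 = 97*√23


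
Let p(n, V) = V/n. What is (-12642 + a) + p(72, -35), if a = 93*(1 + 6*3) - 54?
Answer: -786923/72 ≈ -10929.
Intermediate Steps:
a = 1713 (a = 93*(1 + 18) - 54 = 93*19 - 54 = 1767 - 54 = 1713)
(-12642 + a) + p(72, -35) = (-12642 + 1713) - 35/72 = -10929 - 35*1/72 = -10929 - 35/72 = -786923/72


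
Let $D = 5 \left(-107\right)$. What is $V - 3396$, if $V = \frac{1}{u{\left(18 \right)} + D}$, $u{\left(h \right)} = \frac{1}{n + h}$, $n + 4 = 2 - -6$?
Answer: $- \frac{39967546}{11769} \approx -3396.0$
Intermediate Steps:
$n = 4$ ($n = -4 + \left(2 - -6\right) = -4 + \left(2 + 6\right) = -4 + 8 = 4$)
$u{\left(h \right)} = \frac{1}{4 + h}$
$D = -535$
$V = - \frac{22}{11769}$ ($V = \frac{1}{\frac{1}{4 + 18} - 535} = \frac{1}{\frac{1}{22} - 535} = \frac{1}{- \frac{11769}{22}} = - \frac{22}{11769} \approx -0.0018693$)
$V - 3396 = - \frac{22}{11769} - 3396 = - \frac{39967546}{11769}$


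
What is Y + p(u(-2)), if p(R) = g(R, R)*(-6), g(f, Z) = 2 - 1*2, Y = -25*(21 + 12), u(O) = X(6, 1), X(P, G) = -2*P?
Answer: -825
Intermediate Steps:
u(O) = -12 (u(O) = -2*6 = -12)
Y = -825 (Y = -25*33 = -825)
g(f, Z) = 0 (g(f, Z) = 2 - 2 = 0)
p(R) = 0 (p(R) = 0*(-6) = 0)
Y + p(u(-2)) = -825 + 0 = -825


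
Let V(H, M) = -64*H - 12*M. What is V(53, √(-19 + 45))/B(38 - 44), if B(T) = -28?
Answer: 848/7 + 3*√26/7 ≈ 123.33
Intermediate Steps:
V(53, √(-19 + 45))/B(38 - 44) = (-64*53 - 12*√(-19 + 45))/(-28) = (-3392 - 12*√26)*(-1/28) = 848/7 + 3*√26/7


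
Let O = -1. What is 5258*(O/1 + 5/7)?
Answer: -10516/7 ≈ -1502.3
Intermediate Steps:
5258*(O/1 + 5/7) = 5258*(-1/1 + 5/7) = 5258*(-1*1 + 5*(1/7)) = 5258*(-1 + 5/7) = 5258*(-2/7) = -10516/7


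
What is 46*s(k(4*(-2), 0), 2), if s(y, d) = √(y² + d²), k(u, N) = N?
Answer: 92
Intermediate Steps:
s(y, d) = √(d² + y²)
46*s(k(4*(-2), 0), 2) = 46*√(2² + 0²) = 46*√(4 + 0) = 46*√4 = 46*2 = 92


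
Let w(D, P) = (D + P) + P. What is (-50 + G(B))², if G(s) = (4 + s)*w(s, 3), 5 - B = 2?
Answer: 169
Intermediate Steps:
B = 3 (B = 5 - 1*2 = 5 - 2 = 3)
w(D, P) = D + 2*P
G(s) = (4 + s)*(6 + s) (G(s) = (4 + s)*(s + 2*3) = (4 + s)*(s + 6) = (4 + s)*(6 + s))
(-50 + G(B))² = (-50 + (4 + 3)*(6 + 3))² = (-50 + 7*9)² = (-50 + 63)² = 13² = 169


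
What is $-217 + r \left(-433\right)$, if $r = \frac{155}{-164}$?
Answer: $\frac{31527}{164} \approx 192.24$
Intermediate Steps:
$r = - \frac{155}{164}$ ($r = 155 \left(- \frac{1}{164}\right) = - \frac{155}{164} \approx -0.94512$)
$-217 + r \left(-433\right) = -217 - - \frac{67115}{164} = -217 + \frac{67115}{164} = \frac{31527}{164}$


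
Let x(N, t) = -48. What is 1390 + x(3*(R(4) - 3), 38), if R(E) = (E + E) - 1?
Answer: 1342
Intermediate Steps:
R(E) = -1 + 2*E (R(E) = 2*E - 1 = -1 + 2*E)
1390 + x(3*(R(4) - 3), 38) = 1390 - 48 = 1342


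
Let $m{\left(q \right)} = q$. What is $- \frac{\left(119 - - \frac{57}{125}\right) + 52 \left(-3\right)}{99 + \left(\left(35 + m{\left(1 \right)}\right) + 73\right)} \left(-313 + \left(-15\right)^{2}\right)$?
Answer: $- \frac{25124}{1625} \approx -15.461$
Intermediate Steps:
$- \frac{\left(119 - - \frac{57}{125}\right) + 52 \left(-3\right)}{99 + \left(\left(35 + m{\left(1 \right)}\right) + 73\right)} \left(-313 + \left(-15\right)^{2}\right) = - \frac{\left(119 - - \frac{57}{125}\right) + 52 \left(-3\right)}{99 + \left(\left(35 + 1\right) + 73\right)} \left(-313 + \left(-15\right)^{2}\right) = - \frac{\left(119 - \left(-57\right) \frac{1}{125}\right) - 156}{99 + \left(36 + 73\right)} \left(-313 + 225\right) = - \frac{\left(119 - - \frac{57}{125}\right) - 156}{99 + 109} \left(-88\right) = - \frac{\left(119 + \frac{57}{125}\right) - 156}{208} \left(-88\right) = - \left(\frac{14932}{125} - 156\right) \frac{1}{208} \left(-88\right) = - \left(- \frac{4568}{125}\right) \frac{1}{208} \left(-88\right) = - \frac{\left(-571\right) \left(-88\right)}{3250} = \left(-1\right) \frac{25124}{1625} = - \frac{25124}{1625}$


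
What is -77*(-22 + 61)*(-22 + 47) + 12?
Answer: -75063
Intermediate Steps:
-77*(-22 + 61)*(-22 + 47) + 12 = -3003*25 + 12 = -77*975 + 12 = -75075 + 12 = -75063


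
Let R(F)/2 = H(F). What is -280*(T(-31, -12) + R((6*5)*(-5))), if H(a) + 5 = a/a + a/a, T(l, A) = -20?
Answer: 7280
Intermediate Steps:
H(a) = -3 (H(a) = -5 + (a/a + a/a) = -5 + (1 + 1) = -5 + 2 = -3)
R(F) = -6 (R(F) = 2*(-3) = -6)
-280*(T(-31, -12) + R((6*5)*(-5))) = -280*(-20 - 6) = -280*(-26) = -1*(-7280) = 7280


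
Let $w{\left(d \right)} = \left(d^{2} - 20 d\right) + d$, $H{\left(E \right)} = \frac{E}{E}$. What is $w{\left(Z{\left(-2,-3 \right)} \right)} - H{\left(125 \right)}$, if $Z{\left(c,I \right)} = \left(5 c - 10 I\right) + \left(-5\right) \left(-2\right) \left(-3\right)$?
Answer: $289$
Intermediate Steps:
$H{\left(E \right)} = 1$
$Z{\left(c,I \right)} = -30 - 10 I + 5 c$ ($Z{\left(c,I \right)} = \left(- 10 I + 5 c\right) + 10 \left(-3\right) = \left(- 10 I + 5 c\right) - 30 = -30 - 10 I + 5 c$)
$w{\left(d \right)} = d^{2} - 19 d$
$w{\left(Z{\left(-2,-3 \right)} \right)} - H{\left(125 \right)} = \left(-30 - -30 + 5 \left(-2\right)\right) \left(-19 - 10\right) - 1 = \left(-30 + 30 - 10\right) \left(-19 - 10\right) - 1 = - 10 \left(-19 - 10\right) - 1 = \left(-10\right) \left(-29\right) - 1 = 290 - 1 = 289$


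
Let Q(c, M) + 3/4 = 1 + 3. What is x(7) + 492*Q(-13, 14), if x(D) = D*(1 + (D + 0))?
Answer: 1655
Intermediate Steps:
Q(c, M) = 13/4 (Q(c, M) = -¾ + (1 + 3) = -¾ + 4 = 13/4)
x(D) = D*(1 + D)
x(7) + 492*Q(-13, 14) = 7*(1 + 7) + 492*(13/4) = 7*8 + 1599 = 56 + 1599 = 1655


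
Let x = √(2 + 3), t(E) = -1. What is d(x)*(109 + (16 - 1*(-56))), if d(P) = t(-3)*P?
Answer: -181*√5 ≈ -404.73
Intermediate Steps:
x = √5 ≈ 2.2361
d(P) = -P
d(x)*(109 + (16 - 1*(-56))) = (-√5)*(109 + (16 - 1*(-56))) = (-√5)*(109 + (16 + 56)) = (-√5)*(109 + 72) = -√5*181 = -181*√5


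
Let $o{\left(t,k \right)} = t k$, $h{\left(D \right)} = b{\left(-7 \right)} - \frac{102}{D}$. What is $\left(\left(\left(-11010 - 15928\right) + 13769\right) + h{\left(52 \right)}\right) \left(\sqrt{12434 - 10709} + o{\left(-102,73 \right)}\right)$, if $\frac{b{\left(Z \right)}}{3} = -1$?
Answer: $\frac{1275213129}{13} - \frac{1712615 \sqrt{69}}{26} \approx 9.7546 \cdot 10^{7}$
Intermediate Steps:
$b{\left(Z \right)} = -3$ ($b{\left(Z \right)} = 3 \left(-1\right) = -3$)
$h{\left(D \right)} = -3 - \frac{102}{D}$
$o{\left(t,k \right)} = k t$
$\left(\left(\left(-11010 - 15928\right) + 13769\right) + h{\left(52 \right)}\right) \left(\sqrt{12434 - 10709} + o{\left(-102,73 \right)}\right) = \left(\left(\left(-11010 - 15928\right) + 13769\right) - \left(3 + \frac{102}{52}\right)\right) \left(\sqrt{12434 - 10709} + 73 \left(-102\right)\right) = \left(\left(-26938 + 13769\right) - \frac{129}{26}\right) \left(\sqrt{1725} - 7446\right) = \left(-13169 - \frac{129}{26}\right) \left(5 \sqrt{69} - 7446\right) = \left(-13169 - \frac{129}{26}\right) \left(-7446 + 5 \sqrt{69}\right) = - \frac{342523 \left(-7446 + 5 \sqrt{69}\right)}{26} = \frac{1275213129}{13} - \frac{1712615 \sqrt{69}}{26}$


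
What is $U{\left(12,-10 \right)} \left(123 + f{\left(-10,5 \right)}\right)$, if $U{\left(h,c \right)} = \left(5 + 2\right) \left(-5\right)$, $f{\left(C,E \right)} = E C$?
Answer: $-2555$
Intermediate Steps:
$f{\left(C,E \right)} = C E$
$U{\left(h,c \right)} = -35$ ($U{\left(h,c \right)} = 7 \left(-5\right) = -35$)
$U{\left(12,-10 \right)} \left(123 + f{\left(-10,5 \right)}\right) = - 35 \left(123 - 50\right) = \left(-35\right) 73 = -2555$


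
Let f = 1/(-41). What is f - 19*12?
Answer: -9349/41 ≈ -228.02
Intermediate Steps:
f = -1/41 ≈ -0.024390
f - 19*12 = -1/41 - 19*12 = -1/41 - 1*228 = -1/41 - 228 = -9349/41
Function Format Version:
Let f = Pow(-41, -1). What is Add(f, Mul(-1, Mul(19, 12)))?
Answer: Rational(-9349, 41) ≈ -228.02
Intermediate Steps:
f = Rational(-1, 41) ≈ -0.024390
Add(f, Mul(-1, Mul(19, 12))) = Add(Rational(-1, 41), Mul(-1, Mul(19, 12))) = Add(Rational(-1, 41), Mul(-1, 228)) = Add(Rational(-1, 41), -228) = Rational(-9349, 41)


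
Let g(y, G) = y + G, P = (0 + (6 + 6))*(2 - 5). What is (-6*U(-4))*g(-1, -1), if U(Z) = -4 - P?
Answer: 384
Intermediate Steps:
P = -36 (P = (0 + 12)*(-3) = 12*(-3) = -36)
g(y, G) = G + y
U(Z) = 32 (U(Z) = -4 - 1*(-36) = -4 + 36 = 32)
(-6*U(-4))*g(-1, -1) = (-6*32)*(-1 - 1) = -192*(-2) = 384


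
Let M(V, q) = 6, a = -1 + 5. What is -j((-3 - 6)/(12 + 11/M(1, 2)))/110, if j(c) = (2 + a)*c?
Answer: 162/4565 ≈ 0.035487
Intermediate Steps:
a = 4
j(c) = 6*c (j(c) = (2 + 4)*c = 6*c)
-j((-3 - 6)/(12 + 11/M(1, 2)))/110 = -6*(-3 - 6)/(12 + 11/6)/110 = -6*(-9/(12 + 11*(⅙)))*(1/110) = -6*(-9/(12 + 11/6))*(1/110) = -6*(-9/83/6)*(1/110) = -6*(-9*6/83)*(1/110) = -6*(-54)/83*(1/110) = -1*(-324/83)*(1/110) = (324/83)*(1/110) = 162/4565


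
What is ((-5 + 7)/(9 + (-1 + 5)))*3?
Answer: 6/13 ≈ 0.46154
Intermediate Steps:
((-5 + 7)/(9 + (-1 + 5)))*3 = (2/(9 + 4))*3 = (2/13)*3 = 6/13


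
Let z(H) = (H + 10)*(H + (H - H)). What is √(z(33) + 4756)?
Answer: 5*√247 ≈ 78.581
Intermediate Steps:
z(H) = H*(10 + H) (z(H) = (10 + H)*(H + 0) = (10 + H)*H = H*(10 + H))
√(z(33) + 4756) = √(33*(10 + 33) + 4756) = √(33*43 + 4756) = √(1419 + 4756) = √6175 = 5*√247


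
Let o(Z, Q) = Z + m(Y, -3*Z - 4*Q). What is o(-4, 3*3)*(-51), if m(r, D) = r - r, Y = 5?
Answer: 204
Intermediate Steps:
m(r, D) = 0
o(Z, Q) = Z (o(Z, Q) = Z + 0 = Z)
o(-4, 3*3)*(-51) = -4*(-51) = 204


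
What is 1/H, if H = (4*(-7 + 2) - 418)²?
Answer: 1/191844 ≈ 5.2126e-6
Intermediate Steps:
H = 191844 (H = (4*(-5) - 418)² = (-20 - 418)² = (-438)² = 191844)
1/H = 1/191844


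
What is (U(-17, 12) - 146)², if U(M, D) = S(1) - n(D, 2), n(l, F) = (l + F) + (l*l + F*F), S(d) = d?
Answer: 94249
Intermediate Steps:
n(l, F) = F + l + F² + l² (n(l, F) = (F + l) + (l² + F²) = (F + l) + (F² + l²) = F + l + F² + l²)
U(M, D) = -5 - D - D² (U(M, D) = 1 - (2 + D + 2² + D²) = 1 - (2 + D + 4 + D²) = 1 - (6 + D + D²) = 1 + (-6 - D - D²) = -5 - D - D²)
(U(-17, 12) - 146)² = ((-5 - 1*12 - 1*12²) - 146)² = ((-5 - 12 - 1*144) - 146)² = ((-5 - 12 - 144) - 146)² = (-161 - 146)² = (-307)² = 94249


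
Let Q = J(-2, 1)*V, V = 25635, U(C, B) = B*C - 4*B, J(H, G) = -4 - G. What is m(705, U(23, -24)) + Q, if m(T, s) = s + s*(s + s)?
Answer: 287241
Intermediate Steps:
U(C, B) = -4*B + B*C
Q = -128175 (Q = (-4 - 1*1)*25635 = (-4 - 1)*25635 = -5*25635 = -128175)
m(T, s) = s + 2*s² (m(T, s) = s + s*(2*s) = s + 2*s²)
m(705, U(23, -24)) + Q = (-24*(-4 + 23))*(1 + 2*(-24*(-4 + 23))) - 128175 = (-24*19)*(1 + 2*(-24*19)) - 128175 = -456*(1 + 2*(-456)) - 128175 = -456*(1 - 912) - 128175 = -456*(-911) - 128175 = 415416 - 128175 = 287241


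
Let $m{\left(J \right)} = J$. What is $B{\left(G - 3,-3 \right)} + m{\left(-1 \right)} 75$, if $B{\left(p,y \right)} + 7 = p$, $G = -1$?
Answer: $-86$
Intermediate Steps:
$B{\left(p,y \right)} = -7 + p$
$B{\left(G - 3,-3 \right)} + m{\left(-1 \right)} 75 = \left(-7 - 4\right) - 75 = -11 - 75 = -86$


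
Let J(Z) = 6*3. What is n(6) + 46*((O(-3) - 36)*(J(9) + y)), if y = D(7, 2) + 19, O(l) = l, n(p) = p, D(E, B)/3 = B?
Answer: -77136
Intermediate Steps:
D(E, B) = 3*B
y = 25 (y = 3*2 + 19 = 6 + 19 = 25)
J(Z) = 18
n(6) + 46*((O(-3) - 36)*(J(9) + y)) = 6 + 46*((-3 - 36)*(18 + 25)) = 6 + 46*(-39*43) = 6 + 46*(-1677) = 6 - 77142 = -77136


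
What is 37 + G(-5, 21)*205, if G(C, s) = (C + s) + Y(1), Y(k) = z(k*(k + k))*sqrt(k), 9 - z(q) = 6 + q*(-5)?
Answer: 5982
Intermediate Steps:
z(q) = 3 + 5*q (z(q) = 9 - (6 + q*(-5)) = 9 - (6 - 5*q) = 9 + (-6 + 5*q) = 3 + 5*q)
Y(k) = sqrt(k)*(3 + 10*k**2) (Y(k) = (3 + 5*(k*(k + k)))*sqrt(k) = (3 + 5*(k*(2*k)))*sqrt(k) = (3 + 5*(2*k**2))*sqrt(k) = (3 + 10*k**2)*sqrt(k) = sqrt(k)*(3 + 10*k**2))
G(C, s) = 13 + C + s (G(C, s) = (C + s) + sqrt(1)*(3 + 10*1**2) = (C + s) + 1*(3 + 10*1) = (C + s) + 1*(3 + 10) = (C + s) + 1*13 = (C + s) + 13 = 13 + C + s)
37 + G(-5, 21)*205 = 37 + (13 - 5 + 21)*205 = 37 + 29*205 = 37 + 5945 = 5982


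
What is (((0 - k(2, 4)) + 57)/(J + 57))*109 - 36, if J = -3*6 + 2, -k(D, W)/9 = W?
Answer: 8661/41 ≈ 211.24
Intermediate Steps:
k(D, W) = -9*W
J = -16 (J = -18 + 2 = -16)
(((0 - k(2, 4)) + 57)/(J + 57))*109 - 36 = (((0 - (-9)*4) + 57)/(-16 + 57))*109 - 36 = (((0 - 1*(-36)) + 57)/41)*109 - 36 = (((0 + 36) + 57)*(1/41))*109 - 36 = ((36 + 57)*(1/41))*109 - 36 = (93*(1/41))*109 - 36 = (93/41)*109 - 36 = 10137/41 - 36 = 8661/41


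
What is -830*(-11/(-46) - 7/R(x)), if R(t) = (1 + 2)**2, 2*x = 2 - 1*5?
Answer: 92545/207 ≈ 447.08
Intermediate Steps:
x = -3/2 (x = (2 - 1*5)/2 = (2 - 5)/2 = (1/2)*(-3) = -3/2 ≈ -1.5000)
R(t) = 9 (R(t) = 3**2 = 9)
-830*(-11/(-46) - 7/R(x)) = -830*(-11/(-46) - 7/9) = -830*(-11*(-1/46) - 7*1/9) = -830*(11/46 - 7/9) = -830*(-223/414) = 92545/207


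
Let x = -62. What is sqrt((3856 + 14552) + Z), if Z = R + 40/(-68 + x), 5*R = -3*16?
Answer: 2*sqrt(19432985)/65 ≈ 135.64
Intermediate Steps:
R = -48/5 (R = (-3*16)/5 = (1/5)*(-48) = -48/5 ≈ -9.6000)
Z = -644/65 (Z = -48/5 + 40/(-68 - 62) = -48/5 + 40/(-130) = -48/5 + 40*(-1/130) = -48/5 - 4/13 = -644/65 ≈ -9.9077)
sqrt((3856 + 14552) + Z) = sqrt((3856 + 14552) - 644/65) = sqrt(18408 - 644/65) = sqrt(1195876/65) = 2*sqrt(19432985)/65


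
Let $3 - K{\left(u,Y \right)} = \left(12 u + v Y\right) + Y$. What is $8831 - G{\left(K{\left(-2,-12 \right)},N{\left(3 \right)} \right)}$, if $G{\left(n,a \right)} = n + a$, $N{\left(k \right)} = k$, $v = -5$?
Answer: $8849$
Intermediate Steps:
$K{\left(u,Y \right)} = 3 - 12 u + 4 Y$ ($K{\left(u,Y \right)} = 3 - \left(\left(12 u - 5 Y\right) + Y\right) = 3 - \left(\left(- 5 Y + 12 u\right) + Y\right) = 3 - \left(- 4 Y + 12 u\right) = 3 + \left(- 12 u + 4 Y\right) = 3 - 12 u + 4 Y$)
$G{\left(n,a \right)} = a + n$
$8831 - G{\left(K{\left(-2,-12 \right)},N{\left(3 \right)} \right)} = 8831 - \left(3 + \left(3 - -24 + 4 \left(-12\right)\right)\right) = 8831 - \left(3 + \left(3 + 24 - 48\right)\right) = 8831 - \left(3 - 21\right) = 8831 - -18 = 8831 + 18 = 8849$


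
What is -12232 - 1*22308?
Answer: -34540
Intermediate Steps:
-12232 - 1*22308 = -12232 - 22308 = -34540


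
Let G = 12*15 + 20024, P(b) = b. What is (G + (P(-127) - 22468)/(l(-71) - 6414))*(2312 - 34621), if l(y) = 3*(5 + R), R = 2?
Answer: -4173895255003/6393 ≈ -6.5288e+8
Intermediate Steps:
G = 20204 (G = 180 + 20024 = 20204)
l(y) = 21 (l(y) = 3*(5 + 2) = 3*7 = 21)
(G + (P(-127) - 22468)/(l(-71) - 6414))*(2312 - 34621) = (20204 + (-127 - 22468)/(21 - 6414))*(2312 - 34621) = (20204 - 22595/(-6393))*(-32309) = (20204 - 22595*(-1/6393))*(-32309) = (20204 + 22595/6393)*(-32309) = (129186767/6393)*(-32309) = -4173895255003/6393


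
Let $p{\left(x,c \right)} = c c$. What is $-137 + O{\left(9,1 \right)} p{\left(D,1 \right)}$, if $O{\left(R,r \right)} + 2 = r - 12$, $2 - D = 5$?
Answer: $-150$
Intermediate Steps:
$D = -3$ ($D = 2 - 5 = -3$)
$p{\left(x,c \right)} = c^{2}$
$O{\left(R,r \right)} = -14 + r$ ($O{\left(R,r \right)} = -2 + \left(r - 12\right) = -2 + \left(-12 + r\right) = -14 + r$)
$-137 + O{\left(9,1 \right)} p{\left(D,1 \right)} = -137 + \left(-14 + 1\right) 1^{2} = -137 - 13 = -150$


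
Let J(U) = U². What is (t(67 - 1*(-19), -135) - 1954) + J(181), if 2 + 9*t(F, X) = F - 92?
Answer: 277255/9 ≈ 30806.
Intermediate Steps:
t(F, X) = -94/9 + F/9 (t(F, X) = -2/9 + (F - 92)/9 = -2/9 + (-92 + F)/9 = -2/9 + (-92/9 + F/9) = -94/9 + F/9)
(t(67 - 1*(-19), -135) - 1954) + J(181) = ((-94/9 + (67 - 1*(-19))/9) - 1954) + 181² = ((-94/9 + (67 + 19)/9) - 1954) + 32761 = ((-94/9 + (⅑)*86) - 1954) + 32761 = ((-94/9 + 86/9) - 1954) + 32761 = (-8/9 - 1954) + 32761 = -17594/9 + 32761 = 277255/9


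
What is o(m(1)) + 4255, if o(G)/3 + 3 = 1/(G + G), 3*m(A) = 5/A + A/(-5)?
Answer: 67951/16 ≈ 4246.9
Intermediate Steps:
m(A) = -A/15 + 5/(3*A) (m(A) = (5/A + A/(-5))/3 = (5/A + A*(-⅕))/3 = (5/A - A/5)/3 = -A/15 + 5/(3*A))
o(G) = -9 + 3/(2*G) (o(G) = -9 + 3/(G + G) = -9 + 3/((2*G)) = -9 + 3*(1/(2*G)) = -9 + 3/(2*G))
o(m(1)) + 4255 = (-9 + 3/(2*(((1/15)*(25 - 1*1²)/1)))) + 4255 = (-9 + 3/(2*(((1/15)*1*(25 - 1*1))))) + 4255 = (-9 + 3/(2*(((1/15)*1*(25 - 1))))) + 4255 = (-9 + 3/(2*(((1/15)*1*24)))) + 4255 = (-9 + 3/(2*(8/5))) + 4255 = (-9 + (3/2)*(5/8)) + 4255 = (-9 + 15/16) + 4255 = -129/16 + 4255 = 67951/16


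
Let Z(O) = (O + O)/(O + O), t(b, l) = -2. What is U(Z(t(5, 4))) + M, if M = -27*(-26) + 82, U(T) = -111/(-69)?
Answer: 18069/23 ≈ 785.61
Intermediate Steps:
Z(O) = 1 (Z(O) = (2*O)/((2*O)) = (2*O)*(1/(2*O)) = 1)
U(T) = 37/23 (U(T) = -111*(-1/69) = 37/23)
M = 784 (M = 702 + 82 = 784)
U(Z(t(5, 4))) + M = 37/23 + 784 = 18069/23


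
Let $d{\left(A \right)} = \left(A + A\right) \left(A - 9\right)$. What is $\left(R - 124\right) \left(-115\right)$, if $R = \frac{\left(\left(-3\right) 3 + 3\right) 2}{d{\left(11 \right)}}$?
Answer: $\frac{157205}{11} \approx 14291.0$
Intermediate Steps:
$d{\left(A \right)} = 2 A \left(-9 + A\right)$
$R = - \frac{3}{11}$ ($R = \frac{\left(\left(-3\right) 3 + 3\right) 2}{2 \cdot 11 \left(-9 + 11\right)} = \frac{\left(-9 + 3\right) 2}{2 \cdot 11 \cdot 2} = \frac{\left(-6\right) 2}{44} = \left(-12\right) \frac{1}{44} = - \frac{3}{11} \approx -0.27273$)
$\left(R - 124\right) \left(-115\right) = \left(- \frac{3}{11} - 124\right) \left(-115\right) = \left(- \frac{1367}{11}\right) \left(-115\right) = \frac{157205}{11}$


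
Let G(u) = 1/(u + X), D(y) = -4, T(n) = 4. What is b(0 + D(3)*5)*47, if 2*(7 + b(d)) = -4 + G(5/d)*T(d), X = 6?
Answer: -9353/23 ≈ -406.65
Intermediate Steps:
G(u) = 1/(6 + u) (G(u) = 1/(u + 6) = 1/(6 + u))
b(d) = -9 + 2/(6 + 5/d) (b(d) = -7 + (-4 + 4/(6 + 5/d))/2 = -7 + (-2 + 2/(6 + 5/d)) = -9 + 2/(6 + 5/d))
b(0 + D(3)*5)*47 = ((-45 - 52*(0 - 4*5))/(5 + 6*(0 - 4*5)))*47 = ((-45 - 52*(0 - 20))/(5 + 6*(0 - 20)))*47 = ((-45 - 52*(-20))/(5 + 6*(-20)))*47 = ((-45 + 1040)/(5 - 120))*47 = (995/(-115))*47 = -1/115*995*47 = -199/23*47 = -9353/23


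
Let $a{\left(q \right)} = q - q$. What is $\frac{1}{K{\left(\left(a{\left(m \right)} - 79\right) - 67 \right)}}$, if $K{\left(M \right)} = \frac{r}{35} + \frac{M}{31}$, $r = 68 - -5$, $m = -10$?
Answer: $- \frac{1085}{2847} \approx -0.3811$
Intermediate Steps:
$a{\left(q \right)} = 0$
$r = 73$ ($r = 68 + 5 = 73$)
$K{\left(M \right)} = \frac{73}{35} + \frac{M}{31}$
$\frac{1}{K{\left(\left(a{\left(m \right)} - 79\right) - 67 \right)}} = \frac{1}{\frac{73}{35} + \frac{\left(0 - 79\right) - 67}{31}} = \frac{1}{\frac{73}{35} + \frac{-79 - 67}{31}} = \frac{1}{\frac{73}{35} + \frac{1}{31} \left(-146\right)} = \frac{1}{\frac{73}{35} - \frac{146}{31}} = \frac{1}{- \frac{2847}{1085}} = - \frac{1085}{2847}$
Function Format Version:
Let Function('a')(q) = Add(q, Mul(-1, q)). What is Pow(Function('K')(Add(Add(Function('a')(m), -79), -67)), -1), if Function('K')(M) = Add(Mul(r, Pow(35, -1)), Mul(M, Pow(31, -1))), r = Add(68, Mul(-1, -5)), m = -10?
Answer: Rational(-1085, 2847) ≈ -0.38110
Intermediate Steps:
Function('a')(q) = 0
r = 73 (r = Add(68, 5) = 73)
Function('K')(M) = Add(Rational(73, 35), Mul(Rational(1, 31), M)) (Function('K')(M) = Add(Mul(73, Pow(35, -1)), Mul(M, Pow(31, -1))) = Add(Mul(73, Rational(1, 35)), Mul(M, Rational(1, 31))) = Add(Rational(73, 35), Mul(Rational(1, 31), M)))
Pow(Function('K')(Add(Add(Function('a')(m), -79), -67)), -1) = Pow(Add(Rational(73, 35), Mul(Rational(1, 31), Add(Add(0, -79), -67))), -1) = Pow(Add(Rational(73, 35), Mul(Rational(1, 31), Add(-79, -67))), -1) = Pow(Add(Rational(73, 35), Mul(Rational(1, 31), -146)), -1) = Pow(Add(Rational(73, 35), Rational(-146, 31)), -1) = Pow(Rational(-2847, 1085), -1) = Rational(-1085, 2847)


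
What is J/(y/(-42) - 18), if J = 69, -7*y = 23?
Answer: -20286/5269 ≈ -3.8501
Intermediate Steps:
y = -23/7 (y = -1/7*23 = -23/7 ≈ -3.2857)
J/(y/(-42) - 18) = 69/(-23/7/(-42) - 18) = 69/(-23/7*(-1/42) - 18) = 69/(23/294 - 18) = 69/(-5269/294) = -294/5269*69 = -20286/5269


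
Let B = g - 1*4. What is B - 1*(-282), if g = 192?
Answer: 470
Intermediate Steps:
B = 188 (B = 192 - 1*4 = 192 - 4 = 188)
B - 1*(-282) = 188 - 1*(-282) = 188 + 282 = 470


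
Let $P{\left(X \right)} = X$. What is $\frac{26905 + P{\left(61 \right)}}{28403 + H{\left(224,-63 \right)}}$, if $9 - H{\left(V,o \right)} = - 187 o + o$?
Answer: $\frac{13483}{8347} \approx 1.6153$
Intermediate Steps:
$H{\left(V,o \right)} = 9 + 186 o$ ($H{\left(V,o \right)} = 9 - \left(- 187 o + o\right) = 9 - - 186 o = 9 + 186 o$)
$\frac{26905 + P{\left(61 \right)}}{28403 + H{\left(224,-63 \right)}} = \frac{26905 + 61}{28403 + \left(9 + 186 \left(-63\right)\right)} = \frac{26966}{28403 + \left(9 - 11718\right)} = \frac{26966}{28403 - 11709} = \frac{26966}{16694} = 26966 \cdot \frac{1}{16694} = \frac{13483}{8347}$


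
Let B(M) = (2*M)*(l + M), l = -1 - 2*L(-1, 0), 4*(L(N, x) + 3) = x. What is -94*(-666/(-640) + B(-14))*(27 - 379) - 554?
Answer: 41860271/5 ≈ 8.3721e+6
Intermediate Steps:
L(N, x) = -3 + x/4
l = 5 (l = -1 - 2*(-3 + (¼)*0) = -1 - 2*(-3 + 0) = -1 - 2*(-3) = -1 + 6 = 5)
B(M) = 2*M*(5 + M) (B(M) = (2*M)*(5 + M) = 2*M*(5 + M))
-94*(-666/(-640) + B(-14))*(27 - 379) - 554 = -94*(-666/(-640) + 2*(-14)*(5 - 14))*(27 - 379) - 554 = -94*(-666*(-1/640) + 2*(-14)*(-9))*(-352) - 554 = -94*(333/320 + 252)*(-352) - 554 = -3805731*(-352)/160 - 554 = -94*(-890703/10) - 554 = 41863041/5 - 554 = 41860271/5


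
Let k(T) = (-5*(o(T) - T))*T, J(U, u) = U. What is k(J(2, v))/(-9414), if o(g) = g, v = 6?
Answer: 0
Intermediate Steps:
k(T) = 0 (k(T) = (-5*(T - T))*T = (-5*0)*T = 0*T = 0)
k(J(2, v))/(-9414) = 0/(-9414) = 0*(-1/9414) = 0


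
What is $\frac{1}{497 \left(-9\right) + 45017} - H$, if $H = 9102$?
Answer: $- \frac{369031487}{40544} \approx -9102.0$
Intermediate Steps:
$\frac{1}{497 \left(-9\right) + 45017} - H = \frac{1}{497 \left(-9\right) + 45017} - 9102 = \frac{1}{-4473 + 45017} - 9102 = \frac{1}{40544} - 9102 = - \frac{369031487}{40544}$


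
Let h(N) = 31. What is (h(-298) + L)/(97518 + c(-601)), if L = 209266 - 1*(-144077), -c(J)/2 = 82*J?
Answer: 176687/98041 ≈ 1.8022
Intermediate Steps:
c(J) = -164*J
L = 353343 (L = 209266 + 144077 = 353343)
(h(-298) + L)/(97518 + c(-601)) = (31 + 353343)/(97518 - 164*(-601)) = 353374/(97518 + 98564) = 353374/196082 = 353374*(1/196082) = 176687/98041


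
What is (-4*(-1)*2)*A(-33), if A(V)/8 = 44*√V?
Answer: 2816*I*√33 ≈ 16177.0*I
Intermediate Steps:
A(V) = 352*√V (A(V) = 8*(44*√V) = 352*√V)
(-4*(-1)*2)*A(-33) = (-4*(-1)*2)*(352*√(-33)) = (4*2)*(352*(I*√33)) = 8*(352*I*√33) = 2816*I*√33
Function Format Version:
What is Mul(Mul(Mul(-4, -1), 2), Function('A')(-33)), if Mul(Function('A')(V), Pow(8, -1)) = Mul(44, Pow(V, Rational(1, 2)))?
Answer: Mul(2816, I, Pow(33, Rational(1, 2))) ≈ Mul(16177., I)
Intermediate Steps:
Function('A')(V) = Mul(352, Pow(V, Rational(1, 2))) (Function('A')(V) = Mul(8, Mul(44, Pow(V, Rational(1, 2)))) = Mul(352, Pow(V, Rational(1, 2))))
Mul(Mul(Mul(-4, -1), 2), Function('A')(-33)) = Mul(Mul(Mul(-4, -1), 2), Mul(352, Pow(-33, Rational(1, 2)))) = Mul(Mul(4, 2), Mul(352, Mul(I, Pow(33, Rational(1, 2))))) = Mul(8, Mul(352, I, Pow(33, Rational(1, 2)))) = Mul(2816, I, Pow(33, Rational(1, 2)))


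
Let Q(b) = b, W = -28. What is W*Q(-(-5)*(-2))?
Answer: 280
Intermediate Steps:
W*Q(-(-5)*(-2)) = -(-28)*(-5*(-2)) = -(-28)*10 = -28*(-10) = 280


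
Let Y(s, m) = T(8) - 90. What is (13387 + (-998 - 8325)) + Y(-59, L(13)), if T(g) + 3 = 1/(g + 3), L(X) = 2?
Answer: 43682/11 ≈ 3971.1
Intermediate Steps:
T(g) = -3 + 1/(3 + g) (T(g) = -3 + 1/(g + 3) = -3 + 1/(3 + g))
Y(s, m) = -1022/11 (Y(s, m) = (-8 - 3*8)/(3 + 8) - 90 = (-8 - 24)/11 - 90 = (1/11)*(-32) - 90 = -32/11 - 90 = -1022/11)
(13387 + (-998 - 8325)) + Y(-59, L(13)) = (13387 + (-998 - 8325)) - 1022/11 = (13387 - 9323) - 1022/11 = 4064 - 1022/11 = 43682/11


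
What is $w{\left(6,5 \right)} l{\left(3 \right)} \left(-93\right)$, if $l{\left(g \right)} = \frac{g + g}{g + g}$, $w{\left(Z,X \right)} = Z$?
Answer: $-558$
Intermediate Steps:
$l{\left(g \right)} = 1$ ($l{\left(g \right)} = \frac{2 g}{2 g} = 2 g \frac{1}{2 g} = 1$)
$w{\left(6,5 \right)} l{\left(3 \right)} \left(-93\right) = 6 \cdot 1 \left(-93\right) = 6 \left(-93\right) = -558$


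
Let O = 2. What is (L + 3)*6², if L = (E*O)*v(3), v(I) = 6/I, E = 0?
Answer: 108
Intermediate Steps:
L = 0 (L = (0*2)*(6/3) = 0*(6*(⅓)) = 0*2 = 0)
(L + 3)*6² = (0 + 3)*6² = 3*36 = 108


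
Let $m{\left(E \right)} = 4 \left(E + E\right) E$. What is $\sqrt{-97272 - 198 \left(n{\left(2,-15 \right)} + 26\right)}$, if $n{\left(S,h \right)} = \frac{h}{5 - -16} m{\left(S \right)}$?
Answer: $\frac{54 i \sqrt{1645}}{7} \approx 312.88 i$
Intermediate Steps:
$m{\left(E \right)} = 8 E^{2}$ ($m{\left(E \right)} = 4 \cdot 2 E E = 8 E E = 8 E^{2}$)
$n{\left(S,h \right)} = \frac{8 h S^{2}}{21}$ ($n{\left(S,h \right)} = \frac{h}{5 - -16} \cdot 8 S^{2} = \frac{h}{5 + 16} \cdot 8 S^{2} = \frac{h}{21} \cdot 8 S^{2} = \frac{8 h S^{2}}{21}$)
$\sqrt{-97272 - 198 \left(n{\left(2,-15 \right)} + 26\right)} = \sqrt{-97272 - 198 \left(\frac{8}{21} \left(-15\right) 2^{2} + 26\right)} = \sqrt{-97272 - 198 \left(\frac{8}{21} \left(-15\right) 4 + 26\right)} = \sqrt{-97272 - 198 \left(- \frac{160}{7} + 26\right)} = \sqrt{-97272 - \frac{4356}{7}} = \sqrt{- \frac{685260}{7}} = \frac{54 i \sqrt{1645}}{7}$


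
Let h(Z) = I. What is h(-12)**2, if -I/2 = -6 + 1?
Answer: 100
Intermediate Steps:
I = 10 (I = -2*(-6 + 1) = -2*(-5) = 10)
h(Z) = 10
h(-12)**2 = 10**2 = 100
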